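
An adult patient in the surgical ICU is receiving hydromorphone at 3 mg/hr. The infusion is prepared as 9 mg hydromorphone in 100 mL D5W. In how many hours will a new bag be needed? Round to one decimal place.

3.0 hours

Concentration = 9 mg ÷ 100 mL = 0.09 mg/mL
Rate = 3 mg/hr ÷ 0.09 mg/mL = 33.33333 mL/hr
Duration = 100 mL ÷ 33.33333 mL/hr = 3 hr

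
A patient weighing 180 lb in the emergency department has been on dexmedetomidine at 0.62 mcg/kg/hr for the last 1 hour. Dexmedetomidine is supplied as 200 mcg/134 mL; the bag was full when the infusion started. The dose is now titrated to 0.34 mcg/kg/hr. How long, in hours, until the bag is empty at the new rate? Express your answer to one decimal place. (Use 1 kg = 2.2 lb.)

Initial rate:
Weight = 180 lb ÷ 2.2 lb/kg = 81.81818 kg
Dose = 0.62 mcg/kg/hr × 81.81818 kg = 50.72727 mcg/hr
Concentration = 200 mcg ÷ 134 mL = 1.492537 mcg/mL
Rate = 50.72727 mcg/hr ÷ 1.492537 mcg/mL = 33.98727 mL/hr
Volume infused so far = 33.98727 mL/hr × 1 hr = 33.98727 mL
Volume remaining = 134 − 33.98727 = 100.0127 mL
New rate:
Dose = 0.34 mcg/kg/hr × 81.81818 kg = 27.81818 mcg/hr
Rate = 27.81818 mcg/hr ÷ 1.492537 mcg/mL = 18.63818 mL/hr
Time remaining = 100.0127 mL ÷ 18.63818 mL/hr = 5.366013 hr

5.4 hours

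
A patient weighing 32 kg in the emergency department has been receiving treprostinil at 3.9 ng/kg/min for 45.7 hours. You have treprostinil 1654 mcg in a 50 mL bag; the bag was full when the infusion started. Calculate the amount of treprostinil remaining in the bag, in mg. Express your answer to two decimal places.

1.31 mg

Dose = 3.9 ng/kg/min × 32 kg = 124.8 ng/min
124.8 ng/min × 60 min/hr = 7488 ng/hr
Concentration = 1654 mcg ÷ 50 mL = 33.08 mcg/mL = 33080 ng/mL
Rate = 7488 ng/hr ÷ 33080 ng/mL = 0.2263603 mL/hr
Volume infused = 0.2263603 mL/hr × 45.7 hr = 10.34467 mL
Volume remaining = 50 − 10.34467 = 39.65533 mL
Drug remaining = 39.65533 mL × 33080 ng/mL = 1311798 ng = 1.311798 mg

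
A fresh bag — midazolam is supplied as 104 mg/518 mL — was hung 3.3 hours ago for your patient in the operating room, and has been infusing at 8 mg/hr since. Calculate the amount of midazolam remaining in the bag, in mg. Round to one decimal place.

Concentration = 104 mg ÷ 518 mL = 0.2007722 mg/mL
Rate = 8 mg/hr ÷ 0.2007722 mg/mL = 39.84615 mL/hr
Volume infused = 39.84615 mL/hr × 3.3 hr = 131.4923 mL
Volume remaining = 518 − 131.4923 = 386.5077 mL
Drug remaining = 386.5077 mL × 0.2007722 mg/mL = 77.6 mg

77.6 mg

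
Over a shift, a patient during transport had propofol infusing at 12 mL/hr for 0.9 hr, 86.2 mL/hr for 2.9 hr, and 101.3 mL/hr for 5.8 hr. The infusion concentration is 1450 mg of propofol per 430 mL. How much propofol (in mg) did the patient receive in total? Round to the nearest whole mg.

Concentration = 1450 mg ÷ 430 mL = 3.372093 mg/mL
Stage 1: 12 mL/hr × 0.9 hr = 10.8 mL → 10.8 mL × 3.372093 mg/mL = 36.4186 mg
Stage 2: 86.2 mL/hr × 2.9 hr = 249.98 mL → 249.98 mL × 3.372093 mg/mL = 842.9558 mg
Stage 3: 101.3 mL/hr × 5.8 hr = 587.54 mL → 587.54 mL × 3.372093 mg/mL = 1981.24 mg
Total = 36.4186 + 842.9558 + 1981.24 = 2860.614 mg

2861 mg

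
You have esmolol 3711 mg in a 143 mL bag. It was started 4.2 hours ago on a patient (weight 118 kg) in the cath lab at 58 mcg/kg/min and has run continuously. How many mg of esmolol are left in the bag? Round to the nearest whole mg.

Dose = 58 mcg/kg/min × 118 kg = 6844 mcg/min
6844 mcg/min × 60 min/hr = 410640 mcg/hr
Concentration = 3711 mg ÷ 143 mL = 25.95105 mg/mL = 25951.05 mcg/mL
Rate = 410640 mcg/hr ÷ 25951.05 mcg/mL = 15.82364 mL/hr
Volume infused = 15.82364 mL/hr × 4.2 hr = 66.45928 mL
Volume remaining = 143 − 66.45928 = 76.54072 mL
Drug remaining = 76.54072 mL × 25951.05 mcg/mL = 1986312 mcg = 1986.312 mg

1986 mg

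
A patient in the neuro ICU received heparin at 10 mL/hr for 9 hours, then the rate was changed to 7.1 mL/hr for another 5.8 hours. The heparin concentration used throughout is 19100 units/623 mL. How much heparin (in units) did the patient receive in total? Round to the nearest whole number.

4022 units

Concentration = 19100 units ÷ 623 mL = 30.65811 units/mL
Stage 1: 10 mL/hr × 9 hr = 90 mL → 90 mL × 30.65811 units/mL = 2759.23 units
Stage 2: 7.1 mL/hr × 5.8 hr = 41.18 mL → 41.18 mL × 30.65811 units/mL = 1262.501 units
Total = 2759.23 + 1262.501 = 4021.73 units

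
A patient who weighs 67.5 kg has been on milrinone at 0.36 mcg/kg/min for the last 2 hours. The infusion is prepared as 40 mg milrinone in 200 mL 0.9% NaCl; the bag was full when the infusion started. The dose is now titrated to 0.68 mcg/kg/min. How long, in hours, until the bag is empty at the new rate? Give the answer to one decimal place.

13.5 hours

Initial rate:
Dose = 0.36 mcg/kg/min × 67.5 kg = 24.3 mcg/min
24.3 mcg/min × 60 min/hr = 1458 mcg/hr
Concentration = 40 mg ÷ 200 mL = 0.2 mg/mL = 200 mcg/mL
Rate = 1458 mcg/hr ÷ 200 mcg/mL = 7.29 mL/hr
Volume infused so far = 7.29 mL/hr × 2 hr = 14.58 mL
Volume remaining = 200 − 14.58 = 185.42 mL
New rate:
Dose = 0.68 mcg/kg/min × 67.5 kg = 45.9 mcg/min
45.9 mcg/min × 60 min/hr = 2754 mcg/hr
Rate = 2754 mcg/hr ÷ 200 mcg/mL = 13.77 mL/hr
Time remaining = 185.42 mL ÷ 13.77 mL/hr = 13.4655 hr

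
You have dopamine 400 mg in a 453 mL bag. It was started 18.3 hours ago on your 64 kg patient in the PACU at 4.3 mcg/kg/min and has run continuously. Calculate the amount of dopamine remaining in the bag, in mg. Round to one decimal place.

97.8 mg

Dose = 4.3 mcg/kg/min × 64 kg = 275.2 mcg/min
275.2 mcg/min × 60 min/hr = 16512 mcg/hr
Concentration = 400 mg ÷ 453 mL = 0.8830022 mg/mL = 883.0022 mcg/mL
Rate = 16512 mcg/hr ÷ 883.0022 mcg/mL = 18.69984 mL/hr
Volume infused = 18.69984 mL/hr × 18.3 hr = 342.2071 mL
Volume remaining = 453 − 342.2071 = 110.7929 mL
Drug remaining = 110.7929 mL × 883.0022 mcg/mL = 97830.4 mcg = 97.8304 mg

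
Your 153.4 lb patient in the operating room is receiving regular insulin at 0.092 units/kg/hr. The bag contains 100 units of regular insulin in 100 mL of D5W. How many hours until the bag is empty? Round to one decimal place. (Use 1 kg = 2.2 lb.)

Weight = 153.4 lb ÷ 2.2 lb/kg = 69.72727 kg
Dose = 0.092 units/kg/hr × 69.72727 kg = 6.414909 units/hr
Concentration = 100 units ÷ 100 mL = 1 units/mL
Rate = 6.414909 units/hr ÷ 1 units/mL = 6.414909 mL/hr
Duration = 100 mL ÷ 6.414909 mL/hr = 15.58869 hr

15.6 hours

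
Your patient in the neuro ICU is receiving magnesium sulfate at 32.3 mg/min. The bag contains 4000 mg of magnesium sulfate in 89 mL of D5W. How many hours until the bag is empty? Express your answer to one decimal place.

2.1 hours

32.3 mg/min × 60 min/hr = 1938 mg/hr
Concentration = 4000 mg ÷ 89 mL = 44.94382 mg/mL
Rate = 1938 mg/hr ÷ 44.94382 mg/mL = 43.1205 mL/hr
Duration = 89 mL ÷ 43.1205 mL/hr = 2.063983 hr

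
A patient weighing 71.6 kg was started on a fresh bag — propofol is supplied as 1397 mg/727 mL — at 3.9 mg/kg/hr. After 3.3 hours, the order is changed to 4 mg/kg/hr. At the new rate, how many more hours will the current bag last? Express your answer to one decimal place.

Initial rate:
Dose = 3.9 mg/kg/hr × 71.6 kg = 279.24 mg/hr
Concentration = 1397 mg ÷ 727 mL = 1.921596 mg/mL
Rate = 279.24 mg/hr ÷ 1.921596 mg/mL = 145.3167 mL/hr
Volume infused so far = 145.3167 mL/hr × 3.3 hr = 479.5452 mL
Volume remaining = 727 − 479.5452 = 247.4548 mL
New rate:
Dose = 4 mg/kg/hr × 71.6 kg = 286.4 mg/hr
Rate = 286.4 mg/hr ÷ 1.921596 mg/mL = 149.0428 mL/hr
Time remaining = 247.4548 mL ÷ 149.0428 mL/hr = 1.660293 hr

1.7 hours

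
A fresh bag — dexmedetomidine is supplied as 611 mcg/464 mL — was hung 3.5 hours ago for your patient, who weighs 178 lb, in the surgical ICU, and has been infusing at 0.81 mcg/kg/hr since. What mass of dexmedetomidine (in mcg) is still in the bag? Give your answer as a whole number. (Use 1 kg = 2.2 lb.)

Weight = 178 lb ÷ 2.2 lb/kg = 80.90909 kg
Dose = 0.81 mcg/kg/hr × 80.90909 kg = 65.53636 mcg/hr
Concentration = 611 mcg ÷ 464 mL = 1.31681 mcg/mL
Rate = 65.53636 mcg/hr ÷ 1.31681 mcg/mL = 49.76902 mL/hr
Volume infused = 49.76902 mL/hr × 3.5 hr = 174.1916 mL
Volume remaining = 464 − 174.1916 = 289.8084 mL
Drug remaining = 289.8084 mL × 1.31681 mcg/mL = 381.6227 mcg

382 mcg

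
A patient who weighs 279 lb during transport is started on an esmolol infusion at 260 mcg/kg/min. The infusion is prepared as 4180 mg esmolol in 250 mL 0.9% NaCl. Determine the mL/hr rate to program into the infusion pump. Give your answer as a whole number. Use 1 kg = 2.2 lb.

Weight = 279 lb ÷ 2.2 lb/kg = 126.8182 kg
Dose = 260 mcg/kg/min × 126.8182 kg = 32972.73 mcg/min
32972.73 mcg/min × 60 min/hr = 1978364 mcg/hr
Concentration = 4180 mg ÷ 250 mL = 16.72 mg/mL = 16720 mcg/mL
Rate = 1978364 mcg/hr ÷ 16720 mcg/mL = 118.3232 mL/hr

118 mL/hr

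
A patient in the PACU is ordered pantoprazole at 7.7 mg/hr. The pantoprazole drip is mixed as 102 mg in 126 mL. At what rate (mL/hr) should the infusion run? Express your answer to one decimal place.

Concentration = 102 mg ÷ 126 mL = 0.8095238 mg/mL
Rate = 7.7 mg/hr ÷ 0.8095238 mg/mL = 9.511765 mL/hr

9.5 mL/hr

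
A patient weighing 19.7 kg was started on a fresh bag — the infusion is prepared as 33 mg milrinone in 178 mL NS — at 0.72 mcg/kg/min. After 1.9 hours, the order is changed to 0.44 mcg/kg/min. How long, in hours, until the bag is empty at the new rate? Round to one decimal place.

60.3 hours

Initial rate:
Dose = 0.72 mcg/kg/min × 19.7 kg = 14.184 mcg/min
14.184 mcg/min × 60 min/hr = 851.04 mcg/hr
Concentration = 33 mg ÷ 178 mL = 0.1853933 mg/mL = 185.3933 mcg/mL
Rate = 851.04 mcg/hr ÷ 185.3933 mcg/mL = 4.590458 mL/hr
Volume infused so far = 4.590458 mL/hr × 1.9 hr = 8.721871 mL
Volume remaining = 178 − 8.721871 = 169.2781 mL
New rate:
Dose = 0.44 mcg/kg/min × 19.7 kg = 8.668 mcg/min
8.668 mcg/min × 60 min/hr = 520.08 mcg/hr
Rate = 520.08 mcg/hr ÷ 185.3933 mcg/mL = 2.80528 mL/hr
Time remaining = 169.2781 mL ÷ 2.80528 mL/hr = 60.34269 hr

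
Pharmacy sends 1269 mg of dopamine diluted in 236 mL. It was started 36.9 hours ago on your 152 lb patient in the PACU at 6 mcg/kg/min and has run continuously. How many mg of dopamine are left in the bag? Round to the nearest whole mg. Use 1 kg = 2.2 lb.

Weight = 152 lb ÷ 2.2 lb/kg = 69.09091 kg
Dose = 6 mcg/kg/min × 69.09091 kg = 414.5455 mcg/min
414.5455 mcg/min × 60 min/hr = 24872.73 mcg/hr
Concentration = 1269 mg ÷ 236 mL = 5.377119 mg/mL = 5377.119 mcg/mL
Rate = 24872.73 mcg/hr ÷ 5377.119 mcg/mL = 4.625661 mL/hr
Volume infused = 4.625661 mL/hr × 36.9 hr = 170.6869 mL
Volume remaining = 236 − 170.6869 = 65.31311 mL
Drug remaining = 65.31311 mL × 5377.119 mcg/mL = 351196.4 mcg = 351.1964 mg

351 mg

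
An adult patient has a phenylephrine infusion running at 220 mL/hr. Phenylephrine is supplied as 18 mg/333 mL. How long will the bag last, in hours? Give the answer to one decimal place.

Duration = 333 mL ÷ 220 mL/hr = 1.513636 hr

1.5 hours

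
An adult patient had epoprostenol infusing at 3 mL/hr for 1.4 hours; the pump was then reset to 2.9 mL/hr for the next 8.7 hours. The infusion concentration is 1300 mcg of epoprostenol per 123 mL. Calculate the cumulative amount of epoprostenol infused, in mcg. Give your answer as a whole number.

Concentration = 1300 mcg ÷ 123 mL = 10.56911 mcg/mL
Stage 1: 3 mL/hr × 1.4 hr = 4.2 mL → 4.2 mL × 10.56911 mcg/mL = 44.39024 mcg
Stage 2: 2.9 mL/hr × 8.7 hr = 25.23 mL → 25.23 mL × 10.56911 mcg/mL = 266.6585 mcg
Total = 44.39024 + 266.6585 = 311.0488 mcg

311 mcg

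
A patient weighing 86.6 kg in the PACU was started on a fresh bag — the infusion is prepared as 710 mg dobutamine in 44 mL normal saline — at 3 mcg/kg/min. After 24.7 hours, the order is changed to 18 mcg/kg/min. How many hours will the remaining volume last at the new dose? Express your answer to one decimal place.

Initial rate:
Dose = 3 mcg/kg/min × 86.6 kg = 259.8 mcg/min
259.8 mcg/min × 60 min/hr = 15588 mcg/hr
Concentration = 710 mg ÷ 44 mL = 16.13636 mg/mL = 16136.36 mcg/mL
Rate = 15588 mcg/hr ÷ 16136.36 mcg/mL = 0.9660169 mL/hr
Volume infused so far = 0.9660169 mL/hr × 24.7 hr = 23.86062 mL
Volume remaining = 44 − 23.86062 = 20.13938 mL
New rate:
Dose = 18 mcg/kg/min × 86.6 kg = 1558.8 mcg/min
1558.8 mcg/min × 60 min/hr = 93528 mcg/hr
Rate = 93528 mcg/hr ÷ 16136.36 mcg/mL = 5.796101 mL/hr
Time remaining = 20.13938 mL ÷ 5.796101 mL/hr = 3.474643 hr

3.5 hours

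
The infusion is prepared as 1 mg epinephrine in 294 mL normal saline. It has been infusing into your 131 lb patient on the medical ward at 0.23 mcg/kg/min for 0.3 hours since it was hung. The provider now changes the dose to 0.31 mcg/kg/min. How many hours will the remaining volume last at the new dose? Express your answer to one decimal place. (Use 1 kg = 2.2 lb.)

0.7 hours

Initial rate:
Weight = 131 lb ÷ 2.2 lb/kg = 59.54545 kg
Dose = 0.23 mcg/kg/min × 59.54545 kg = 13.69545 mcg/min
13.69545 mcg/min × 60 min/hr = 821.7273 mcg/hr
Concentration = 1 mg ÷ 294 mL = 0.003401361 mg/mL = 3.401361 mcg/mL
Rate = 821.7273 mcg/hr ÷ 3.401361 mcg/mL = 241.5878 mL/hr
Volume infused so far = 241.5878 mL/hr × 0.3 hr = 72.47635 mL
Volume remaining = 294 − 72.47635 = 221.5237 mL
New rate:
Dose = 0.31 mcg/kg/min × 59.54545 kg = 18.45909 mcg/min
18.45909 mcg/min × 60 min/hr = 1107.545 mcg/hr
Rate = 1107.545 mcg/hr ÷ 3.401361 mcg/mL = 325.6184 mL/hr
Time remaining = 221.5237 mL ÷ 325.6184 mL/hr = 0.6803168 hr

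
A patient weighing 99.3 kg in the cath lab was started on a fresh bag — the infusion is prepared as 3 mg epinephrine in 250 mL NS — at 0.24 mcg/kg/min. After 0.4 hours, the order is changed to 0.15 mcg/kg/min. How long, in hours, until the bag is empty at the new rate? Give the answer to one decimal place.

Initial rate:
Dose = 0.24 mcg/kg/min × 99.3 kg = 23.832 mcg/min
23.832 mcg/min × 60 min/hr = 1429.92 mcg/hr
Concentration = 3 mg ÷ 250 mL = 0.012 mg/mL = 12 mcg/mL
Rate = 1429.92 mcg/hr ÷ 12 mcg/mL = 119.16 mL/hr
Volume infused so far = 119.16 mL/hr × 0.4 hr = 47.664 mL
Volume remaining = 250 − 47.664 = 202.336 mL
New rate:
Dose = 0.15 mcg/kg/min × 99.3 kg = 14.895 mcg/min
14.895 mcg/min × 60 min/hr = 893.7 mcg/hr
Rate = 893.7 mcg/hr ÷ 12 mcg/mL = 74.475 mL/hr
Time remaining = 202.336 mL ÷ 74.475 mL/hr = 2.716831 hr

2.7 hours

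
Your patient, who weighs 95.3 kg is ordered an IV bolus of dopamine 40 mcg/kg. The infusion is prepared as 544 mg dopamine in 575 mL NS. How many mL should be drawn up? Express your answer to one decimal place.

Dose = 40 mcg/kg × 95.3 kg = 3812 mcg
Concentration = 544 mg ÷ 575 mL = 0.946087 mg/mL = 946.087 mcg/mL
Volume = 3812 mcg ÷ 946.087 mcg/mL = 4.029228 mL

4.0 mL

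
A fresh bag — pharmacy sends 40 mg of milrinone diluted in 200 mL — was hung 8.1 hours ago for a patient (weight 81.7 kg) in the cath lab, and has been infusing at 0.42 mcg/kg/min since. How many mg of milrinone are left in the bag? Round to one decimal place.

Dose = 0.42 mcg/kg/min × 81.7 kg = 34.314 mcg/min
34.314 mcg/min × 60 min/hr = 2058.84 mcg/hr
Concentration = 40 mg ÷ 200 mL = 0.2 mg/mL = 200 mcg/mL
Rate = 2058.84 mcg/hr ÷ 200 mcg/mL = 10.2942 mL/hr
Volume infused = 10.2942 mL/hr × 8.1 hr = 83.38302 mL
Volume remaining = 200 − 83.38302 = 116.617 mL
Drug remaining = 116.617 mL × 200 mcg/mL = 23323.4 mcg = 23.3234 mg

23.3 mg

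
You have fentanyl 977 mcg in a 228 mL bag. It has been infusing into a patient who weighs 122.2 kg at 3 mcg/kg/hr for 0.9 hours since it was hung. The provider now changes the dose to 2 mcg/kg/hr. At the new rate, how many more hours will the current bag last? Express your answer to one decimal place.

2.6 hours

Initial rate:
Dose = 3 mcg/kg/hr × 122.2 kg = 366.6 mcg/hr
Concentration = 977 mcg ÷ 228 mL = 4.285088 mcg/mL
Rate = 366.6 mcg/hr ÷ 4.285088 mcg/mL = 85.55251 mL/hr
Volume infused so far = 85.55251 mL/hr × 0.9 hr = 76.99726 mL
Volume remaining = 228 − 76.99726 = 151.0027 mL
New rate:
Dose = 2 mcg/kg/hr × 122.2 kg = 244.4 mcg/hr
Rate = 244.4 mcg/hr ÷ 4.285088 mcg/mL = 57.03501 mL/hr
Time remaining = 151.0027 mL ÷ 57.03501 mL/hr = 2.647545 hr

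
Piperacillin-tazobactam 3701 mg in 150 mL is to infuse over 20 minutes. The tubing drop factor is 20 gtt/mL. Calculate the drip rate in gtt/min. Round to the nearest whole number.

150 mL ÷ (20 min) = 7.5 mL/min
7.5 mL/min × 20 gtt/mL = 150 gtt/min

150 gtt/min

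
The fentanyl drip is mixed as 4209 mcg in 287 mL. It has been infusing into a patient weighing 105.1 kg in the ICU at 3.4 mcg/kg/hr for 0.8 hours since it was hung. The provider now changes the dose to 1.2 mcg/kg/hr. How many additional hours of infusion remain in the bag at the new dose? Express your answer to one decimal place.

Initial rate:
Dose = 3.4 mcg/kg/hr × 105.1 kg = 357.34 mcg/hr
Concentration = 4209 mcg ÷ 287 mL = 14.66551 mcg/mL
Rate = 357.34 mcg/hr ÷ 14.66551 mcg/mL = 24.36602 mL/hr
Volume infused so far = 24.36602 mL/hr × 0.8 hr = 19.49282 mL
Volume remaining = 287 − 19.49282 = 267.5072 mL
New rate:
Dose = 1.2 mcg/kg/hr × 105.1 kg = 126.12 mcg/hr
Rate = 126.12 mcg/hr ÷ 14.66551 mcg/mL = 8.599772 mL/hr
Time remaining = 267.5072 mL ÷ 8.599772 mL/hr = 31.10631 hr

31.1 hours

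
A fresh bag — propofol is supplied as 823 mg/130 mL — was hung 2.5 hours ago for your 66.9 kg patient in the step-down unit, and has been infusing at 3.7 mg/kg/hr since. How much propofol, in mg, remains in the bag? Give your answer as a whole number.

Dose = 3.7 mg/kg/hr × 66.9 kg = 247.53 mg/hr
Concentration = 823 mg ÷ 130 mL = 6.330769 mg/mL
Rate = 247.53 mg/hr ÷ 6.330769 mg/mL = 39.09951 mL/hr
Volume infused = 39.09951 mL/hr × 2.5 hr = 97.74878 mL
Volume remaining = 130 − 97.74878 = 32.25122 mL
Drug remaining = 32.25122 mL × 6.330769 mg/mL = 204.175 mg

204 mg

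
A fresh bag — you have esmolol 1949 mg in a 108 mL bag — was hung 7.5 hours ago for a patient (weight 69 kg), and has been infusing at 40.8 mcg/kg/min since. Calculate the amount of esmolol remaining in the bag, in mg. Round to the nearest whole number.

682 mg

Dose = 40.8 mcg/kg/min × 69 kg = 2815.2 mcg/min
2815.2 mcg/min × 60 min/hr = 168912 mcg/hr
Concentration = 1949 mg ÷ 108 mL = 18.0463 mg/mL = 18046.3 mcg/mL
Rate = 168912 mcg/hr ÷ 18046.3 mcg/mL = 9.359926 mL/hr
Volume infused = 9.359926 mL/hr × 7.5 hr = 70.19945 mL
Volume remaining = 108 − 70.19945 = 37.80055 mL
Drug remaining = 37.80055 mL × 18046.3 mcg/mL = 682160 mcg = 682.16 mg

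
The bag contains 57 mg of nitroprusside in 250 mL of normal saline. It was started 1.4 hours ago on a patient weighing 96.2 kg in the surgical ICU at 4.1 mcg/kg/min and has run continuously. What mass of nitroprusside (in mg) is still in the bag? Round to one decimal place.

Dose = 4.1 mcg/kg/min × 96.2 kg = 394.42 mcg/min
394.42 mcg/min × 60 min/hr = 23665.2 mcg/hr
Concentration = 57 mg ÷ 250 mL = 0.228 mg/mL = 228 mcg/mL
Rate = 23665.2 mcg/hr ÷ 228 mcg/mL = 103.7947 mL/hr
Volume infused = 103.7947 mL/hr × 1.4 hr = 145.3126 mL
Volume remaining = 250 − 145.3126 = 104.6874 mL
Drug remaining = 104.6874 mL × 228 mcg/mL = 23868.72 mcg = 23.86872 mg

23.9 mg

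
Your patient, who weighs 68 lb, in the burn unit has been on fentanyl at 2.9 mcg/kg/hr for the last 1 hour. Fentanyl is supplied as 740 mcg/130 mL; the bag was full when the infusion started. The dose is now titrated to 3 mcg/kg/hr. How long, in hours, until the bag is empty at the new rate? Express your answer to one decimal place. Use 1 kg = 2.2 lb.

Initial rate:
Weight = 68 lb ÷ 2.2 lb/kg = 30.90909 kg
Dose = 2.9 mcg/kg/hr × 30.90909 kg = 89.63636 mcg/hr
Concentration = 740 mcg ÷ 130 mL = 5.692308 mcg/mL
Rate = 89.63636 mcg/hr ÷ 5.692308 mcg/mL = 15.74693 mL/hr
Volume infused so far = 15.74693 mL/hr × 1 hr = 15.74693 mL
Volume remaining = 130 − 15.74693 = 114.2531 mL
New rate:
Dose = 3 mcg/kg/hr × 30.90909 kg = 92.72727 mcg/hr
Rate = 92.72727 mcg/hr ÷ 5.692308 mcg/mL = 16.28993 mL/hr
Time remaining = 114.2531 mL ÷ 16.28993 mL/hr = 7.013725 hr

7.0 hours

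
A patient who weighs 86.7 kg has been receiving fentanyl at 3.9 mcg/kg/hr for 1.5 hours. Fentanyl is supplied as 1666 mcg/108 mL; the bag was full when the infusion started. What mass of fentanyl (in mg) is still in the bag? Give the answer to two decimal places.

Dose = 3.9 mcg/kg/hr × 86.7 kg = 338.13 mcg/hr
Concentration = 1666 mcg ÷ 108 mL = 15.42593 mcg/mL
Rate = 338.13 mcg/hr ÷ 15.42593 mcg/mL = 21.91959 mL/hr
Volume infused = 21.91959 mL/hr × 1.5 hr = 32.87939 mL
Volume remaining = 108 − 32.87939 = 75.12061 mL
Drug remaining = 75.12061 mL × 15.42593 mcg/mL = 1158.805 mcg = 1.158805 mg

1.16 mg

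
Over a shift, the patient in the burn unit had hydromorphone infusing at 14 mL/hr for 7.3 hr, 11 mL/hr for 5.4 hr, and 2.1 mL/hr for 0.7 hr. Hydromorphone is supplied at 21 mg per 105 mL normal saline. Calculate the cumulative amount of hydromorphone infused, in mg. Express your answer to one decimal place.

32.6 mg

Concentration = 21 mg ÷ 105 mL = 0.2 mg/mL
Stage 1: 14 mL/hr × 7.3 hr = 102.2 mL → 102.2 mL × 0.2 mg/mL = 20.44 mg
Stage 2: 11 mL/hr × 5.4 hr = 59.4 mL → 59.4 mL × 0.2 mg/mL = 11.88 mg
Stage 3: 2.1 mL/hr × 0.7 hr = 1.47 mL → 1.47 mL × 0.2 mg/mL = 0.294 mg
Total = 20.44 + 11.88 + 0.294 = 32.614 mg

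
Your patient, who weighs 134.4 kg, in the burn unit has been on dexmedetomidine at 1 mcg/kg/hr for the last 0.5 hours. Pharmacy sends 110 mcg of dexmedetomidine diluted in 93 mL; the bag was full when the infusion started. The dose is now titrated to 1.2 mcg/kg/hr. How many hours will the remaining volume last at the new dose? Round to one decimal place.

0.3 hours

Initial rate:
Dose = 1 mcg/kg/hr × 134.4 kg = 134.4 mcg/hr
Concentration = 110 mcg ÷ 93 mL = 1.182796 mcg/mL
Rate = 134.4 mcg/hr ÷ 1.182796 mcg/mL = 113.6291 mL/hr
Volume infused so far = 113.6291 mL/hr × 0.5 hr = 56.81455 mL
Volume remaining = 93 − 56.81455 = 36.18545 mL
New rate:
Dose = 1.2 mcg/kg/hr × 134.4 kg = 161.28 mcg/hr
Rate = 161.28 mcg/hr ÷ 1.182796 mcg/mL = 136.3549 mL/hr
Time remaining = 36.18545 mL ÷ 136.3549 mL/hr = 0.265377 hr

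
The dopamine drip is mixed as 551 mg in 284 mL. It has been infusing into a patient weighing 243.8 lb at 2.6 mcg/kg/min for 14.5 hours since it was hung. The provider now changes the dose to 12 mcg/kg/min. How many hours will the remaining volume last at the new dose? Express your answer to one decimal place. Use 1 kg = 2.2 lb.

3.8 hours

Initial rate:
Weight = 243.8 lb ÷ 2.2 lb/kg = 110.8182 kg
Dose = 2.6 mcg/kg/min × 110.8182 kg = 288.1273 mcg/min
288.1273 mcg/min × 60 min/hr = 17287.64 mcg/hr
Concentration = 551 mg ÷ 284 mL = 1.940141 mg/mL = 1940.141 mcg/mL
Rate = 17287.64 mcg/hr ÷ 1940.141 mcg/mL = 8.910506 mL/hr
Volume infused so far = 8.910506 mL/hr × 14.5 hr = 129.2023 mL
Volume remaining = 284 − 129.2023 = 154.7977 mL
New rate:
Dose = 12 mcg/kg/min × 110.8182 kg = 1329.818 mcg/min
1329.818 mcg/min × 60 min/hr = 79789.09 mcg/hr
Rate = 79789.09 mcg/hr ÷ 1940.141 mcg/mL = 41.12541 mL/hr
Time remaining = 154.7977 mL ÷ 41.12541 mL/hr = 3.764039 hr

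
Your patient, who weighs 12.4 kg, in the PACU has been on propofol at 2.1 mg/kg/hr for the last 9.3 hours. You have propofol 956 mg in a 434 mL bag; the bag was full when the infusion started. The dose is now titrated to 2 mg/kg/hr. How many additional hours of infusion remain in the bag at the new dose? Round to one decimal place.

Initial rate:
Dose = 2.1 mg/kg/hr × 12.4 kg = 26.04 mg/hr
Concentration = 956 mg ÷ 434 mL = 2.202765 mg/mL
Rate = 26.04 mg/hr ÷ 2.202765 mg/mL = 11.82151 mL/hr
Volume infused so far = 11.82151 mL/hr × 9.3 hr = 109.94 mL
Volume remaining = 434 − 109.94 = 324.06 mL
New rate:
Dose = 2 mg/kg/hr × 12.4 kg = 24.8 mg/hr
Rate = 24.8 mg/hr ÷ 2.202765 mg/mL = 11.25858 mL/hr
Time remaining = 324.06 mL ÷ 11.25858 mL/hr = 28.78339 hr

28.8 hours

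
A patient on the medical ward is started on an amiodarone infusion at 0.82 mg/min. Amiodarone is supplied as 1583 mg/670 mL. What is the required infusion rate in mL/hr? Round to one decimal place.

0.82 mg/min × 60 min/hr = 49.2 mg/hr
Concentration = 1583 mg ÷ 670 mL = 2.362687 mg/mL
Rate = 49.2 mg/hr ÷ 2.362687 mg/mL = 20.82375 mL/hr

20.8 mL/hr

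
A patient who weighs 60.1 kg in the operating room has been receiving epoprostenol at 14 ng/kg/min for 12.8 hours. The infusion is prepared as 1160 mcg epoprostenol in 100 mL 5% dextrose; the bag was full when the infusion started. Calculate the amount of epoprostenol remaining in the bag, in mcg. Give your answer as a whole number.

514 mcg

Dose = 14 ng/kg/min × 60.1 kg = 841.4 ng/min
841.4 ng/min × 60 min/hr = 50484 ng/hr
Concentration = 1160 mcg ÷ 100 mL = 11.6 mcg/mL = 11600 ng/mL
Rate = 50484 ng/hr ÷ 11600 ng/mL = 4.352069 mL/hr
Volume infused = 4.352069 mL/hr × 12.8 hr = 55.70648 mL
Volume remaining = 100 − 55.70648 = 44.29352 mL
Drug remaining = 44.29352 mL × 11600 ng/mL = 513804.8 ng = 513.8048 mcg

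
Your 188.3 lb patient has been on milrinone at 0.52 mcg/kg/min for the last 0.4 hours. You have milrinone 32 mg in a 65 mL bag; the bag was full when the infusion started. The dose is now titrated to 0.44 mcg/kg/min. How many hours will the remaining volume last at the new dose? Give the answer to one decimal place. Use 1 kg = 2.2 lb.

Initial rate:
Weight = 188.3 lb ÷ 2.2 lb/kg = 85.59091 kg
Dose = 0.52 mcg/kg/min × 85.59091 kg = 44.50727 mcg/min
44.50727 mcg/min × 60 min/hr = 2670.436 mcg/hr
Concentration = 32 mg ÷ 65 mL = 0.4923077 mg/mL = 492.3077 mcg/mL
Rate = 2670.436 mcg/hr ÷ 492.3077 mcg/mL = 5.424324 mL/hr
Volume infused so far = 5.424324 mL/hr × 0.4 hr = 2.16973 mL
Volume remaining = 65 − 2.16973 = 62.83027 mL
New rate:
Dose = 0.44 mcg/kg/min × 85.59091 kg = 37.66 mcg/min
37.66 mcg/min × 60 min/hr = 2259.6 mcg/hr
Rate = 2259.6 mcg/hr ÷ 492.3077 mcg/mL = 4.589813 mL/hr
Time remaining = 62.83027 mL ÷ 4.589813 mL/hr = 13.68907 hr

13.7 hours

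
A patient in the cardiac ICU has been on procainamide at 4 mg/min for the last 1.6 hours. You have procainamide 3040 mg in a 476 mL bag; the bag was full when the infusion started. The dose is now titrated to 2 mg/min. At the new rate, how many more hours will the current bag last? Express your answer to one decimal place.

Initial rate:
4 mg/min × 60 min/hr = 240 mg/hr
Concentration = 3040 mg ÷ 476 mL = 6.386555 mg/mL
Rate = 240 mg/hr ÷ 6.386555 mg/mL = 37.57895 mL/hr
Volume infused so far = 37.57895 mL/hr × 1.6 hr = 60.12632 mL
Volume remaining = 476 − 60.12632 = 415.8737 mL
New rate:
2 mg/min × 60 min/hr = 120 mg/hr
Rate = 120 mg/hr ÷ 6.386555 mg/mL = 18.78947 mL/hr
Time remaining = 415.8737 mL ÷ 18.78947 mL/hr = 22.13333 hr

22.1 hours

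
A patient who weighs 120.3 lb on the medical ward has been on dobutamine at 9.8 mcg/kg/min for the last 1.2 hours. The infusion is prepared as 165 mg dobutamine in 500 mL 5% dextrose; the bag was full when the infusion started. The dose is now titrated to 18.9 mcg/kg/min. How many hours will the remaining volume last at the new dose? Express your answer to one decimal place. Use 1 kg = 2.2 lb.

2.0 hours

Initial rate:
Weight = 120.3 lb ÷ 2.2 lb/kg = 54.68182 kg
Dose = 9.8 mcg/kg/min × 54.68182 kg = 535.8818 mcg/min
535.8818 mcg/min × 60 min/hr = 32152.91 mcg/hr
Concentration = 165 mg ÷ 500 mL = 0.33 mg/mL = 330 mcg/mL
Rate = 32152.91 mcg/hr ÷ 330 mcg/mL = 97.43306 mL/hr
Volume infused so far = 97.43306 mL/hr × 1.2 hr = 116.9197 mL
Volume remaining = 500 − 116.9197 = 383.0803 mL
New rate:
Dose = 18.9 mcg/kg/min × 54.68182 kg = 1033.486 mcg/min
1033.486 mcg/min × 60 min/hr = 62009.18 mcg/hr
Rate = 62009.18 mcg/hr ÷ 330 mcg/mL = 187.9066 mL/hr
Time remaining = 383.0803 mL ÷ 187.9066 mL/hr = 2.038674 hr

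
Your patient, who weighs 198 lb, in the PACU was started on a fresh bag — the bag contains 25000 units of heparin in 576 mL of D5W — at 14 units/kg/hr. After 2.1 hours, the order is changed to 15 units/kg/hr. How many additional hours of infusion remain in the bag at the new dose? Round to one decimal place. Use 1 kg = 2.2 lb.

16.6 hours

Initial rate:
Weight = 198 lb ÷ 2.2 lb/kg = 90 kg
Dose = 14 units/kg/hr × 90 kg = 1260 units/hr
Concentration = 25000 units ÷ 576 mL = 43.40278 units/mL
Rate = 1260 units/hr ÷ 43.40278 units/mL = 29.0304 mL/hr
Volume infused so far = 29.0304 mL/hr × 2.1 hr = 60.96384 mL
Volume remaining = 576 − 60.96384 = 515.0362 mL
New rate:
Dose = 15 units/kg/hr × 90 kg = 1350 units/hr
Rate = 1350 units/hr ÷ 43.40278 units/mL = 31.104 mL/hr
Time remaining = 515.0362 mL ÷ 31.104 mL/hr = 16.55852 hr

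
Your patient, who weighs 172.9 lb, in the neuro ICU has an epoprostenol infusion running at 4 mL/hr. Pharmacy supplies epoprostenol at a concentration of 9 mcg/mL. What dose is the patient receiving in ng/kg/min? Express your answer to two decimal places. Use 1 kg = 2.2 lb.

Weight = 172.9 lb ÷ 2.2 lb/kg = 78.59091 kg
Concentration = 9 mcg/mL = 9000 ng/mL
Drug rate = 4 mL/hr × 9000 ng/mL = 36000 ng/hr
36000 ng/hr ÷ 60 min/hr = 600 ng/min
600 ng/min ÷ 78.59091 kg = 7.634471 ng/kg/min

7.63 ng/kg/min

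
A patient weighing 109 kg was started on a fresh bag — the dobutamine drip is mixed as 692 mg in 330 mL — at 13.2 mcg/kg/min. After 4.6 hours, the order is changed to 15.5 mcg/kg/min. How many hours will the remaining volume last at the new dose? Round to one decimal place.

2.9 hours

Initial rate:
Dose = 13.2 mcg/kg/min × 109 kg = 1438.8 mcg/min
1438.8 mcg/min × 60 min/hr = 86328 mcg/hr
Concentration = 692 mg ÷ 330 mL = 2.09697 mg/mL = 2096.97 mcg/mL
Rate = 86328 mcg/hr ÷ 2096.97 mcg/mL = 41.16798 mL/hr
Volume infused so far = 41.16798 mL/hr × 4.6 hr = 189.3727 mL
Volume remaining = 330 − 189.3727 = 140.6273 mL
New rate:
Dose = 15.5 mcg/kg/min × 109 kg = 1689.5 mcg/min
1689.5 mcg/min × 60 min/hr = 101370 mcg/hr
Rate = 101370 mcg/hr ÷ 2096.97 mcg/mL = 48.34118 mL/hr
Time remaining = 140.6273 mL ÷ 48.34118 mL/hr = 2.909058 hr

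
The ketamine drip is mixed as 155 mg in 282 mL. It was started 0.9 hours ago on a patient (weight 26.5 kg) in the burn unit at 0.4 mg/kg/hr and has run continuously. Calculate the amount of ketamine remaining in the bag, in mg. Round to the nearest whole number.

Dose = 0.4 mg/kg/hr × 26.5 kg = 10.6 mg/hr
Concentration = 155 mg ÷ 282 mL = 0.5496454 mg/mL
Rate = 10.6 mg/hr ÷ 0.5496454 mg/mL = 19.28516 mL/hr
Volume infused = 19.28516 mL/hr × 0.9 hr = 17.35665 mL
Volume remaining = 282 − 17.35665 = 264.6434 mL
Drug remaining = 264.6434 mL × 0.5496454 mg/mL = 145.46 mg

145 mg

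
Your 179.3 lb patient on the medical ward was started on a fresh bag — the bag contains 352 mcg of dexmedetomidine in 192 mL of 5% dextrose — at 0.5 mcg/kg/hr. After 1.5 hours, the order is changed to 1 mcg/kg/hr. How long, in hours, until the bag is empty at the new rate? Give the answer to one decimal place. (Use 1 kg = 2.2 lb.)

3.6 hours

Initial rate:
Weight = 179.3 lb ÷ 2.2 lb/kg = 81.5 kg
Dose = 0.5 mcg/kg/hr × 81.5 kg = 40.75 mcg/hr
Concentration = 352 mcg ÷ 192 mL = 1.833333 mcg/mL
Rate = 40.75 mcg/hr ÷ 1.833333 mcg/mL = 22.22727 mL/hr
Volume infused so far = 22.22727 mL/hr × 1.5 hr = 33.34091 mL
Volume remaining = 192 − 33.34091 = 158.6591 mL
New rate:
Dose = 1 mcg/kg/hr × 81.5 kg = 81.5 mcg/hr
Rate = 81.5 mcg/hr ÷ 1.833333 mcg/mL = 44.45455 mL/hr
Time remaining = 158.6591 mL ÷ 44.45455 mL/hr = 3.569018 hr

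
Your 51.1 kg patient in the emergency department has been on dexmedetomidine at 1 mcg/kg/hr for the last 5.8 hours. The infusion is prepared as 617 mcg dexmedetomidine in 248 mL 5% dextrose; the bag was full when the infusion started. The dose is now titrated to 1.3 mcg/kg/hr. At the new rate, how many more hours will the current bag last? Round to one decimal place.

4.8 hours

Initial rate:
Dose = 1 mcg/kg/hr × 51.1 kg = 51.1 mcg/hr
Concentration = 617 mcg ÷ 248 mL = 2.487903 mcg/mL
Rate = 51.1 mcg/hr ÷ 2.487903 mcg/mL = 20.53938 mL/hr
Volume infused so far = 20.53938 mL/hr × 5.8 hr = 119.1284 mL
Volume remaining = 248 − 119.1284 = 128.8716 mL
New rate:
Dose = 1.3 mcg/kg/hr × 51.1 kg = 66.43 mcg/hr
Rate = 66.43 mcg/hr ÷ 2.487903 mcg/mL = 26.7012 mL/hr
Time remaining = 128.8716 mL ÷ 26.7012 mL/hr = 4.826434 hr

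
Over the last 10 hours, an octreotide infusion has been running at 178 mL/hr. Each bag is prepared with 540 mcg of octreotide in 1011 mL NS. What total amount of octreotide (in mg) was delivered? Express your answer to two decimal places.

0.95 mg

Concentration = 540 mcg ÷ 1011 mL = 0.5341246 mcg/mL
Drug rate = 178 mL/hr × 0.5341246 mcg/mL = 95.07418 mcg/hr
Total = 95.07418 mcg/hr × 10 hr = 950.7418 mcg = 0.9507418 mg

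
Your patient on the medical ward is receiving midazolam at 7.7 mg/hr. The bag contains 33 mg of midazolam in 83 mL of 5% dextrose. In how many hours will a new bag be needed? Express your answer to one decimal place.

Concentration = 33 mg ÷ 83 mL = 0.3975904 mg/mL
Rate = 7.7 mg/hr ÷ 0.3975904 mg/mL = 19.36667 mL/hr
Duration = 83 mL ÷ 19.36667 mL/hr = 4.285714 hr

4.3 hours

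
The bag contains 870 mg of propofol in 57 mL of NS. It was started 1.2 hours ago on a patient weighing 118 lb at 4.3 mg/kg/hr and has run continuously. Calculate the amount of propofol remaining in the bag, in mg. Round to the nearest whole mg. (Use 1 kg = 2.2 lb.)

Weight = 118 lb ÷ 2.2 lb/kg = 53.63636 kg
Dose = 4.3 mg/kg/hr × 53.63636 kg = 230.6364 mg/hr
Concentration = 870 mg ÷ 57 mL = 15.26316 mg/mL
Rate = 230.6364 mg/hr ÷ 15.26316 mg/mL = 15.11066 mL/hr
Volume infused = 15.11066 mL/hr × 1.2 hr = 18.13279 mL
Volume remaining = 57 − 18.13279 = 38.86721 mL
Drug remaining = 38.86721 mL × 15.26316 mg/mL = 593.2364 mg

593 mg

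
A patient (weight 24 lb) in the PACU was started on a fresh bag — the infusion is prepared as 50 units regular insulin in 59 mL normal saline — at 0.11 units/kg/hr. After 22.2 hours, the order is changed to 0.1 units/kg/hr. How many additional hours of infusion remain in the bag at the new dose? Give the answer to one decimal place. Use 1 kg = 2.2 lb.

21.4 hours

Initial rate:
Weight = 24 lb ÷ 2.2 lb/kg = 10.90909 kg
Dose = 0.11 units/kg/hr × 10.90909 kg = 1.2 units/hr
Concentration = 50 units ÷ 59 mL = 0.8474576 units/mL
Rate = 1.2 units/hr ÷ 0.8474576 units/mL = 1.416 mL/hr
Volume infused so far = 1.416 mL/hr × 22.2 hr = 31.4352 mL
Volume remaining = 59 − 31.4352 = 27.5648 mL
New rate:
Dose = 0.1 units/kg/hr × 10.90909 kg = 1.090909 units/hr
Rate = 1.090909 units/hr ÷ 0.8474576 units/mL = 1.287273 mL/hr
Time remaining = 27.5648 mL ÷ 1.287273 mL/hr = 21.41333 hr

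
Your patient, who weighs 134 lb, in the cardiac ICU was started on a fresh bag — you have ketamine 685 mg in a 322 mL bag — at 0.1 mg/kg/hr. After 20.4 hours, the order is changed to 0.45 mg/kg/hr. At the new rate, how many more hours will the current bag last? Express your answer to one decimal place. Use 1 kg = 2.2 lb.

20.5 hours

Initial rate:
Weight = 134 lb ÷ 2.2 lb/kg = 60.90909 kg
Dose = 0.1 mg/kg/hr × 60.90909 kg = 6.090909 mg/hr
Concentration = 685 mg ÷ 322 mL = 2.127329 mg/mL
Rate = 6.090909 mg/hr ÷ 2.127329 mg/mL = 2.863172 mL/hr
Volume infused so far = 2.863172 mL/hr × 20.4 hr = 58.40871 mL
Volume remaining = 322 − 58.40871 = 263.5913 mL
New rate:
Dose = 0.45 mg/kg/hr × 60.90909 kg = 27.40909 mg/hr
Rate = 27.40909 mg/hr ÷ 2.127329 mg/mL = 12.88427 mL/hr
Time remaining = 263.5913 mL ÷ 12.88427 mL/hr = 20.45837 hr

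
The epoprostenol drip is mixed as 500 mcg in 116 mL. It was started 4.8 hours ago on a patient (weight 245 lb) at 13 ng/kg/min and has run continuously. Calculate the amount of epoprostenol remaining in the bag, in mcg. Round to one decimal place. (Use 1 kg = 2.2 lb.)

83.1 mcg

Weight = 245 lb ÷ 2.2 lb/kg = 111.3636 kg
Dose = 13 ng/kg/min × 111.3636 kg = 1447.727 ng/min
1447.727 ng/min × 60 min/hr = 86863.64 ng/hr
Concentration = 500 mcg ÷ 116 mL = 4.310345 mcg/mL = 4310.345 ng/mL
Rate = 86863.64 ng/hr ÷ 4310.345 ng/mL = 20.15236 mL/hr
Volume infused = 20.15236 mL/hr × 4.8 hr = 96.73135 mL
Volume remaining = 116 − 96.73135 = 19.26865 mL
Drug remaining = 19.26865 mL × 4310.345 ng/mL = 83054.55 ng = 83.05455 mcg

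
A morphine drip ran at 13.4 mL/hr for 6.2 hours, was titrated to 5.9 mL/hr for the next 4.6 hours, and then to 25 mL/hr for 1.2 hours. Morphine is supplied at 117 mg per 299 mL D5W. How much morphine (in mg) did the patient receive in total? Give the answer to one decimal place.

54.9 mg

Concentration = 117 mg ÷ 299 mL = 0.3913043 mg/mL
Stage 1: 13.4 mL/hr × 6.2 hr = 83.08 mL → 83.08 mL × 0.3913043 mg/mL = 32.50957 mg
Stage 2: 5.9 mL/hr × 4.6 hr = 27.14 mL → 27.14 mL × 0.3913043 mg/mL = 10.62 mg
Stage 3: 25 mL/hr × 1.2 hr = 30 mL → 30 mL × 0.3913043 mg/mL = 11.73913 mg
Total = 32.50957 + 10.62 + 11.73913 = 54.8687 mg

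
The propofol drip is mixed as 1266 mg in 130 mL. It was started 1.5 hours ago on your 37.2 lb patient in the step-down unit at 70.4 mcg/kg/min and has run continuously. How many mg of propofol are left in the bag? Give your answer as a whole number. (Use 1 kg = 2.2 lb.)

Weight = 37.2 lb ÷ 2.2 lb/kg = 16.90909 kg
Dose = 70.4 mcg/kg/min × 16.90909 kg = 1190.4 mcg/min
1190.4 mcg/min × 60 min/hr = 71424 mcg/hr
Concentration = 1266 mg ÷ 130 mL = 9.738462 mg/mL = 9738.462 mcg/mL
Rate = 71424 mcg/hr ÷ 9738.462 mcg/mL = 7.334218 mL/hr
Volume infused = 7.334218 mL/hr × 1.5 hr = 11.00133 mL
Volume remaining = 130 − 11.00133 = 118.9987 mL
Drug remaining = 118.9987 mL × 9738.462 mcg/mL = 1158864 mcg = 1158.864 mg

1159 mg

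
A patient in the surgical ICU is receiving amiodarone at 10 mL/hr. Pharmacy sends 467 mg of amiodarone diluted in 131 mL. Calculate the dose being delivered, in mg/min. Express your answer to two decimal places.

Concentration = 467 mg ÷ 131 mL = 3.564885 mg/mL
Drug rate = 10 mL/hr × 3.564885 mg/mL = 35.64885 mg/hr
35.64885 mg/hr ÷ 60 min/hr = 0.5941476 mg/min

0.59 mg/min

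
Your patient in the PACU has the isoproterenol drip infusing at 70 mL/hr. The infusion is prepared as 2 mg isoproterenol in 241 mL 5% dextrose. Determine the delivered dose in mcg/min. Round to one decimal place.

Concentration = 2 mg ÷ 241 mL = 0.008298755 mg/mL = 8.298755 mcg/mL
Drug rate = 70 mL/hr × 8.298755 mcg/mL = 580.9129 mcg/hr
580.9129 mcg/hr ÷ 60 min/hr = 9.681881 mcg/min

9.7 mcg/min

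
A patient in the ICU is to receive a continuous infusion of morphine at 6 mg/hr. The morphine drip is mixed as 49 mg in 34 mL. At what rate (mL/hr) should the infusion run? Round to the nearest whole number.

4 mL/hr

Concentration = 49 mg ÷ 34 mL = 1.441176 mg/mL
Rate = 6 mg/hr ÷ 1.441176 mg/mL = 4.163265 mL/hr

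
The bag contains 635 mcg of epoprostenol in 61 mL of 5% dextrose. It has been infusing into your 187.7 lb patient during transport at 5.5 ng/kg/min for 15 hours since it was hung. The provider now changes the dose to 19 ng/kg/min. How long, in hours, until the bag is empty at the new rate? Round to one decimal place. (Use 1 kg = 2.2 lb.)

Initial rate:
Weight = 187.7 lb ÷ 2.2 lb/kg = 85.31818 kg
Dose = 5.5 ng/kg/min × 85.31818 kg = 469.25 ng/min
469.25 ng/min × 60 min/hr = 28155 ng/hr
Concentration = 635 mcg ÷ 61 mL = 10.40984 mcg/mL = 10409.84 ng/mL
Rate = 28155 ng/hr ÷ 10409.84 ng/mL = 2.704654 mL/hr
Volume infused so far = 2.704654 mL/hr × 15 hr = 40.5698 mL
Volume remaining = 61 − 40.5698 = 20.4302 mL
New rate:
Dose = 19 ng/kg/min × 85.31818 kg = 1621.045 ng/min
1621.045 ng/min × 60 min/hr = 97262.73 ng/hr
Rate = 97262.73 ng/hr ÷ 10409.84 ng/mL = 9.343349 mL/hr
Time remaining = 20.4302 mL ÷ 9.343349 mL/hr = 2.186603 hr

2.2 hours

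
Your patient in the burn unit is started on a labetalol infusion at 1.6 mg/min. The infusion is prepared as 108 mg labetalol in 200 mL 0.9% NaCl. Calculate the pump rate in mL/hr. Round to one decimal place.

1.6 mg/min × 60 min/hr = 96 mg/hr
Concentration = 108 mg ÷ 200 mL = 0.54 mg/mL
Rate = 96 mg/hr ÷ 0.54 mg/mL = 177.7778 mL/hr

177.8 mL/hr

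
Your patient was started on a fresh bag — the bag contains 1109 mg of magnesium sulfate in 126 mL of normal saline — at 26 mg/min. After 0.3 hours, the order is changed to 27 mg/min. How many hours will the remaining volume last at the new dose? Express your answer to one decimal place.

Initial rate:
26 mg/min × 60 min/hr = 1560 mg/hr
Concentration = 1109 mg ÷ 126 mL = 8.801587 mg/mL
Rate = 1560 mg/hr ÷ 8.801587 mg/mL = 177.2408 mL/hr
Volume infused so far = 177.2408 mL/hr × 0.3 hr = 53.17223 mL
Volume remaining = 126 − 53.17223 = 72.82777 mL
New rate:
27 mg/min × 60 min/hr = 1620 mg/hr
Rate = 1620 mg/hr ÷ 8.801587 mg/mL = 184.0577 mL/hr
Time remaining = 72.82777 mL ÷ 184.0577 mL/hr = 0.395679 hr

0.4 hours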